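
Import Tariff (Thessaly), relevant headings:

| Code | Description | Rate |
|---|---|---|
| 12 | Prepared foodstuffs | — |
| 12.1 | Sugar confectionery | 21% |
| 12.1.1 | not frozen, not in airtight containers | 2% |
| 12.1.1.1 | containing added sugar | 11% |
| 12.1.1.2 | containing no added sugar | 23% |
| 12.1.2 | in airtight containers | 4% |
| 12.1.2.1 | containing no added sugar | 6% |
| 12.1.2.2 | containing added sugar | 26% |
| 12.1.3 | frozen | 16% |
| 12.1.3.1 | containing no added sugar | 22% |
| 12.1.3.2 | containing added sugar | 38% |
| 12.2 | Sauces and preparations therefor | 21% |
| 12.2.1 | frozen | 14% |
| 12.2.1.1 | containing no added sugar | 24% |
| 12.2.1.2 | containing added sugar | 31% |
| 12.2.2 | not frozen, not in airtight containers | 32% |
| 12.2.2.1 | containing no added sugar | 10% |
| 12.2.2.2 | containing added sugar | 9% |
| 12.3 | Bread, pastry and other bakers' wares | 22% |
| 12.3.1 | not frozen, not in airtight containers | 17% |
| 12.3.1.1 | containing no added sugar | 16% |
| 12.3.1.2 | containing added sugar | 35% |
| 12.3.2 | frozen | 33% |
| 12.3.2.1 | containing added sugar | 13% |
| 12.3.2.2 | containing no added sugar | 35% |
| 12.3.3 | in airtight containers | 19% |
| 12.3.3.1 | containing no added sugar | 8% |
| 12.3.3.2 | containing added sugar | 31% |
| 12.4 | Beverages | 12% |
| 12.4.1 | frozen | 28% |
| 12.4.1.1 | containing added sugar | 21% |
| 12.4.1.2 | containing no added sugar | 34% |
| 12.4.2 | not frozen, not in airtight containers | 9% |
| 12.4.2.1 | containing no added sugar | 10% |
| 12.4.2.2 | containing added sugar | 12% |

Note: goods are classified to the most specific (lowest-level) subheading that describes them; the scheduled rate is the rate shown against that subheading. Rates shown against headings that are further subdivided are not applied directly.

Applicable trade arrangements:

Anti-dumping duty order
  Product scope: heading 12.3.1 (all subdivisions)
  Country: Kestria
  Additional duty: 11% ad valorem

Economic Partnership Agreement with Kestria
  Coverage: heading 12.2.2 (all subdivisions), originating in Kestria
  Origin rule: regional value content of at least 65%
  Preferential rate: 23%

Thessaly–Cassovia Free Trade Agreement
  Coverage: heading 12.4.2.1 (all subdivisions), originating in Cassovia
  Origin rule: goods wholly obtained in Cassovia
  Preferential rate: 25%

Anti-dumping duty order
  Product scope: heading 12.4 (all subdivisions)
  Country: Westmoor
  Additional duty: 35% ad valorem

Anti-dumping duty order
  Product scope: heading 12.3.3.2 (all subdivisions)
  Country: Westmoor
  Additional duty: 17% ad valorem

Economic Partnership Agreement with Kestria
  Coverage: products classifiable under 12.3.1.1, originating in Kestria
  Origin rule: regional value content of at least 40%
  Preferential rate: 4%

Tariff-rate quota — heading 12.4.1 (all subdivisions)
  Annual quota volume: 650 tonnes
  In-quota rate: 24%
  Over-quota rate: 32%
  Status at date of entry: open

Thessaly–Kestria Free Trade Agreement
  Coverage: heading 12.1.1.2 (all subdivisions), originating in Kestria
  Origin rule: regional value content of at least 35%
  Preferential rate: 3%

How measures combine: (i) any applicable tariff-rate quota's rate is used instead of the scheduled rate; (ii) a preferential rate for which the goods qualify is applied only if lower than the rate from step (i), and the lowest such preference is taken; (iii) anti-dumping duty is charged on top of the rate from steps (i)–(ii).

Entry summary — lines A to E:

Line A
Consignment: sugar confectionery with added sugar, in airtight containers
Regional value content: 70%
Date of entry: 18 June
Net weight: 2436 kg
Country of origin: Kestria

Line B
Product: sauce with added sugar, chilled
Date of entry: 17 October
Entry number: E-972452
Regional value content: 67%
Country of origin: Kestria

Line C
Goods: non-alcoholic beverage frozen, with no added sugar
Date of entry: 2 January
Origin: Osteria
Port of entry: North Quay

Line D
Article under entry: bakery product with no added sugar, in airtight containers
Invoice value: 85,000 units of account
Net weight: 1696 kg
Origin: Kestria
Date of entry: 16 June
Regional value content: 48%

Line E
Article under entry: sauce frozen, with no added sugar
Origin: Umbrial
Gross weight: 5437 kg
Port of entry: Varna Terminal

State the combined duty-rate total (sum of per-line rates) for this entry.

Line A: sugar confectionery → 12.1; in airtight containers → 12.1.2; with added sugar → 12.1.2.2. Scheduled 26%. Kestria agreement on 12.2.2: 12.1.2.2 not covered; Kestria agreement on 12.3.1.1: 12.1.2.2 not covered; Kestria agreement on 12.1.1.2: 12.1.2.2 not covered. → 26%.
Line B: sauce → 12.2; chilled → 12.2.2; with added sugar → 12.2.2.2. Scheduled 9%. Kestria agreement on 12.2.2: RVC ≥ 65% → 23% available; Kestria agreement on 12.3.1.1: 12.2.2.2 not covered; Kestria agreement on 12.1.1.2: 12.2.2.2 not covered; preference 23% not lower than 9% → no reduction. → 9%.
Line C: non-alcoholic beverage → 12.4; frozen → 12.4.1; with no added sugar → 12.4.1.2. Scheduled 34%. quota on 12.4.1 open → in-quota 24%. → 24%.
Line D: bakery product → 12.3; in airtight containers → 12.3.3; with no added sugar → 12.3.3.1. Scheduled 8%. Kestria agreement on 12.2.2: 12.3.3.1 not covered; Kestria agreement on 12.3.1.1: 12.3.3.1 not covered; Kestria agreement on 12.1.1.2: 12.3.3.1 not covered. → 8%.
Line E: sauce → 12.2; frozen → 12.2.1; with no added sugar → 12.2.1.1. Scheduled 24%. No special measure applies. → 24%.
Sum: 26% + 9% + 24% + 8% + 24% = 91%.

91%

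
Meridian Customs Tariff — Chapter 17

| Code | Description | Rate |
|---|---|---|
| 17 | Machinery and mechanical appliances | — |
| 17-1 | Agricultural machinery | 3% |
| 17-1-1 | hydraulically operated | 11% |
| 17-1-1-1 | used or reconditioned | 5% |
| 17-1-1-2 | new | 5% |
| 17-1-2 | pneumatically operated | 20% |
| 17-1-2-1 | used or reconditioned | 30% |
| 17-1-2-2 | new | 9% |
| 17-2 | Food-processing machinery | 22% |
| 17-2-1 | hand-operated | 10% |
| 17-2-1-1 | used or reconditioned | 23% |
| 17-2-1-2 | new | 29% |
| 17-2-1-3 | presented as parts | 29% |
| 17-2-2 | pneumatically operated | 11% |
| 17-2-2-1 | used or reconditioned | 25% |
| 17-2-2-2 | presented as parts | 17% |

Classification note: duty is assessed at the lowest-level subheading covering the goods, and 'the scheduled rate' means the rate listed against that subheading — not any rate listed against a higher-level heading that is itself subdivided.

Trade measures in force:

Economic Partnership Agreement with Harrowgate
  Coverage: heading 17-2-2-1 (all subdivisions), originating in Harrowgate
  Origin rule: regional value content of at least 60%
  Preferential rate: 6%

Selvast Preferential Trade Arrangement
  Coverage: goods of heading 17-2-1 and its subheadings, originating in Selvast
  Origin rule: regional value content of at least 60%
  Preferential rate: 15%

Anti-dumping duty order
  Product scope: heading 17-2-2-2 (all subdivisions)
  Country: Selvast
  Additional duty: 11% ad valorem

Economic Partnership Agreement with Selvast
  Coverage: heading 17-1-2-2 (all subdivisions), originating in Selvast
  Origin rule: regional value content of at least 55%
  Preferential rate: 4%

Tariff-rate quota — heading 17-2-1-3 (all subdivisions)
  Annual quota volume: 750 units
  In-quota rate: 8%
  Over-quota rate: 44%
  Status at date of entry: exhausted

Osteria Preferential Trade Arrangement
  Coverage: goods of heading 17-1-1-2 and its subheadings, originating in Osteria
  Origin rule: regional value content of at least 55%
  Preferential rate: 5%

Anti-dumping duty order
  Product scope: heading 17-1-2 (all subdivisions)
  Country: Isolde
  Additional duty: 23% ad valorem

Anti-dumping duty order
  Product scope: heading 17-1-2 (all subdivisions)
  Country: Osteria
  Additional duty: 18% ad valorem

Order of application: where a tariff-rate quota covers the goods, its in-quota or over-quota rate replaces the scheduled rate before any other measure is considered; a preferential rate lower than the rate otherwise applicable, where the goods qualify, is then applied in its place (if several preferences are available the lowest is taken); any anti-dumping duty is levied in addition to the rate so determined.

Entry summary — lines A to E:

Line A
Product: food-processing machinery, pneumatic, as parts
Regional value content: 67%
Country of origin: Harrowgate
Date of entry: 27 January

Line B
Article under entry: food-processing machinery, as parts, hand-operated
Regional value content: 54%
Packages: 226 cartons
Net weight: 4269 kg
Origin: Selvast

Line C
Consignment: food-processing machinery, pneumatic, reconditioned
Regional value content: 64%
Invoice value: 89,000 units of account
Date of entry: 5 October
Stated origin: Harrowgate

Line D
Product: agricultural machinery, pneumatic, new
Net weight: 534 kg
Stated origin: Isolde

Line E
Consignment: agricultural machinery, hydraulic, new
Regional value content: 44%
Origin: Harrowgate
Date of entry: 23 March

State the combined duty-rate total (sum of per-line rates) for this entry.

104%

Line A: food-processing → 17-2; pneumatic → 17-2-2; as parts → 17-2-2-2. Scheduled 17%. Harrowgate agreement on 17-2-2-1: 17-2-2-2 not covered. → 17%.
Line B: food-processing → 17-2; hand-operated → 17-2-1; as parts → 17-2-1-3. Scheduled 29%. quota on 17-2-1-3 exhausted → over-quota 44%; Selvast agreement on 17-2-1: RVC < 60%; Selvast agreement on 17-1-2-2: 17-2-1-3 not covered. → 44%.
Line C: food-processing → 17-2; pneumatic → 17-2-2; reconditioned → 17-2-2-1. Scheduled 25%. Harrowgate agreement on 17-2-2-1: RVC ≥ 60% → 6% available; preferential 6%. → 6%.
Line D: agricultural → 17-1; pneumatic → 17-1-2; new → 17-1-2-2. Scheduled 9%. anti-dumping (Isolde, 17-1-2): +23%; total 9% + 23% = 32%. → 32%.
Line E: agricultural → 17-1; hydraulic → 17-1-1; new → 17-1-1-2. Scheduled 5%. Harrowgate agreement on 17-2-2-1: 17-1-1-2 not covered. → 5%.
Sum: 17% + 44% + 6% + 32% + 5% = 104%.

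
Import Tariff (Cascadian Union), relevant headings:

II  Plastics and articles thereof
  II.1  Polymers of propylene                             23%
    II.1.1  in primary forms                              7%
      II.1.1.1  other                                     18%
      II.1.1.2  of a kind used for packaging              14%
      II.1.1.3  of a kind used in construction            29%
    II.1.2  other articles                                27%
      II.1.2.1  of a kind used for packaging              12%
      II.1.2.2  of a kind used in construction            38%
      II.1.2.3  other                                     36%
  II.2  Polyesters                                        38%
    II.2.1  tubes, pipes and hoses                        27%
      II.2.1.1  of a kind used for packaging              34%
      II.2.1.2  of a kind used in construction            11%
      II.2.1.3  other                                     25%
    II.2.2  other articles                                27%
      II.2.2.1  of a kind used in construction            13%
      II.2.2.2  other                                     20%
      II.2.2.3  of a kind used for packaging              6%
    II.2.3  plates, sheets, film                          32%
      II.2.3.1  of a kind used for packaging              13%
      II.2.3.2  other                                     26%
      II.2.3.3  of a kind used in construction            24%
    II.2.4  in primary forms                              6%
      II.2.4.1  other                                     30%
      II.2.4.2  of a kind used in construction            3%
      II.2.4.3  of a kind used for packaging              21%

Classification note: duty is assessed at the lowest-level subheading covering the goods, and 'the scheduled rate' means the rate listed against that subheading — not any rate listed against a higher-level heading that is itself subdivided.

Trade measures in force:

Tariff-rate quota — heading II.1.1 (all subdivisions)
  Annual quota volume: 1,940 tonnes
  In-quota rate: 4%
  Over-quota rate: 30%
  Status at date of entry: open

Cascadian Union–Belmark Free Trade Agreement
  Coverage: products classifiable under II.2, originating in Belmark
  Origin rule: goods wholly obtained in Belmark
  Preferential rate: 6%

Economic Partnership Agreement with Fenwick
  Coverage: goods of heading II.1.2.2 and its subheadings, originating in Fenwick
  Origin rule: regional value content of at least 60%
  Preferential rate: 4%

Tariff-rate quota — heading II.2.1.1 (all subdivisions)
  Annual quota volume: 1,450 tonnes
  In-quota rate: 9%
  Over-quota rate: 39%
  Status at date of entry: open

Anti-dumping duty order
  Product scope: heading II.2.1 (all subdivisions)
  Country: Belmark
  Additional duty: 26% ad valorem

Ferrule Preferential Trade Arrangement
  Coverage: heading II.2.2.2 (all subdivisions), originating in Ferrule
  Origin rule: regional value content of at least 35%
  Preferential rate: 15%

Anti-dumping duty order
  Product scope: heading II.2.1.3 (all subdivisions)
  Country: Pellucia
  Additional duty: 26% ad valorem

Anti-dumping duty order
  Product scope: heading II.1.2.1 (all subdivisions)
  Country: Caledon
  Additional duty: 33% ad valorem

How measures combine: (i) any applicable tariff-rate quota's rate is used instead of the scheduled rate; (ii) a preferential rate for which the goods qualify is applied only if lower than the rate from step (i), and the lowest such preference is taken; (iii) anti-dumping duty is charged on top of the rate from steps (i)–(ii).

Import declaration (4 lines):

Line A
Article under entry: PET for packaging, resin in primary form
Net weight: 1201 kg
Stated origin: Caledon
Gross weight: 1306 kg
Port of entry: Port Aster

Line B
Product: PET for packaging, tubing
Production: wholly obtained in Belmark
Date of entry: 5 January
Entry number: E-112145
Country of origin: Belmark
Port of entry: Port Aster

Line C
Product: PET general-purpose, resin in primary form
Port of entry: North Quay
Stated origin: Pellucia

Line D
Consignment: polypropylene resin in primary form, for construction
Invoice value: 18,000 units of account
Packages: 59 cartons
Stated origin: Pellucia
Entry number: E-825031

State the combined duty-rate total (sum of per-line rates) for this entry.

87%

Line A: PET → II.2; resin in primary form → II.2.4; for packaging → II.2.4.3. Scheduled 21%. No special measure applies. → 21%.
Line B: PET → II.2; tubing → II.2.1; for packaging → II.2.1.1. Scheduled 34%. quota on II.2.1.1 open → in-quota 9%; Belmark agreement on II.2: wholly obtained → 6% available; preferential 6%; anti-dumping (Belmark, II.2.1): +26%; total 6% + 26% = 32%. → 32%.
Line C: PET → II.2; resin in primary form → II.2.4; general-purpose → II.2.4.1. Scheduled 30%. No special measure applies. → 30%.
Line D: polypropylene → II.1; resin in primary form → II.1.1; for construction → II.1.1.3. Scheduled 29%. quota on II.1.1 open → in-quota 4%. → 4%.
Sum: 21% + 32% + 30% + 4% = 87%.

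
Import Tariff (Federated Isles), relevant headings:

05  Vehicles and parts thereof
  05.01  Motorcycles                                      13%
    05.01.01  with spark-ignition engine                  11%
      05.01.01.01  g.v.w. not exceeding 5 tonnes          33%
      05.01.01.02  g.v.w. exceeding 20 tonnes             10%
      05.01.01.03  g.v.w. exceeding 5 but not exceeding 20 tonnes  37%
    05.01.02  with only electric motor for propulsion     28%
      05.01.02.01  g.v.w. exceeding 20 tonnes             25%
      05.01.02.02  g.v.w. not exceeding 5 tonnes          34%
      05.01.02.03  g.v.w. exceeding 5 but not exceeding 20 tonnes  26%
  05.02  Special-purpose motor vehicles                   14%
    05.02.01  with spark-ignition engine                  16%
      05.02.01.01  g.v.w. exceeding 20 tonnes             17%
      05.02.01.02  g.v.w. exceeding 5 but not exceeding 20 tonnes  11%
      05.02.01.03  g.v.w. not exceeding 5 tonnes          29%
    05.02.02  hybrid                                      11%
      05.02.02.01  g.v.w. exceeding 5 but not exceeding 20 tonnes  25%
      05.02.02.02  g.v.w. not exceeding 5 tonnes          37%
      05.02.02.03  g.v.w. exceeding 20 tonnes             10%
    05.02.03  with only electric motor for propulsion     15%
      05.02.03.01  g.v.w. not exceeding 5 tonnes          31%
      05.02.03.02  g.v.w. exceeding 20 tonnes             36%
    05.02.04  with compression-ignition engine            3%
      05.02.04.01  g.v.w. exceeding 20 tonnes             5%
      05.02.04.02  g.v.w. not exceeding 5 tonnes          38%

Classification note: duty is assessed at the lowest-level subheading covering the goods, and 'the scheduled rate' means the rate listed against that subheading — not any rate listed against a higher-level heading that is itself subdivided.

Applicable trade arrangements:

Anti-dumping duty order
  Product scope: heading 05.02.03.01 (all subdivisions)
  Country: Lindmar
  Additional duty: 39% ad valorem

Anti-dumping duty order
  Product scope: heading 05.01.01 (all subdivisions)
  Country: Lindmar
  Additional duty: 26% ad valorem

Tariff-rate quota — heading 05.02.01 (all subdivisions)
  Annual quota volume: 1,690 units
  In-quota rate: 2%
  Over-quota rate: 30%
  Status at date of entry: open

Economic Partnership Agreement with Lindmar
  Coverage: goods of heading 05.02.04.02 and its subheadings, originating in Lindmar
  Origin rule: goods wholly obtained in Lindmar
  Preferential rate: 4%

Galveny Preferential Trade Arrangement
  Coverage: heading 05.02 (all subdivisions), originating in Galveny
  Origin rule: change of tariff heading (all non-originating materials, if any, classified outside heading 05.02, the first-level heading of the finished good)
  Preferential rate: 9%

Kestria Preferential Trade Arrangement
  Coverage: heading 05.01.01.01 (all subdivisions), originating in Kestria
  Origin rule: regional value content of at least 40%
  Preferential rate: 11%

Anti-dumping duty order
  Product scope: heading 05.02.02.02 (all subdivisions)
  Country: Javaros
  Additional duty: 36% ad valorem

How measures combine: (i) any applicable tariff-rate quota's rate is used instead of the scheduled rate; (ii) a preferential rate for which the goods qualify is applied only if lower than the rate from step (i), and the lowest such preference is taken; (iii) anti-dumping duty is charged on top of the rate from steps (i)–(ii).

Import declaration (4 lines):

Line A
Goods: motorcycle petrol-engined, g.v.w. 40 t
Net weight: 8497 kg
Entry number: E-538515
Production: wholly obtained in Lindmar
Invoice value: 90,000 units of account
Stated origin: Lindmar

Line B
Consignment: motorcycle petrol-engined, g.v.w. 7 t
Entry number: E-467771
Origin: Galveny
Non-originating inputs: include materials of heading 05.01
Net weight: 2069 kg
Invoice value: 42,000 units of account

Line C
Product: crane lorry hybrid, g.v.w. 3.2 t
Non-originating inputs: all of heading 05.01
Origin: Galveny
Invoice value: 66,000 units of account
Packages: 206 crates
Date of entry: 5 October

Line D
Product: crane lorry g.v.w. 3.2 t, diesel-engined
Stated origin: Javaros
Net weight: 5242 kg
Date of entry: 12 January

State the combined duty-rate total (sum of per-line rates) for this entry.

Line A: motorcycle → 05.01; petrol-engined → 05.01.01; g.v.w. 40 t → 05.01.01.02. Scheduled 10%. Lindmar agreement on 05.02.04.02: 05.01.01.02 not covered; anti-dumping (Lindmar, 05.01.01): +26%; total 10% + 26% = 36%. → 36%.
Line B: motorcycle → 05.01; petrol-engined → 05.01.01; g.v.w. 7 t → 05.01.01.03. Scheduled 37%. Galveny agreement on 05.02: 05.01.01.03 not covered. → 37%.
Line C: crane lorry → 05.02; hybrid → 05.02.02; g.v.w. 3.2 t → 05.02.02.02. Scheduled 37%. Galveny agreement on 05.02: CTH met → 9% available; preferential 9%. → 9%.
Line D: crane lorry → 05.02; diesel-engined → 05.02.04; g.v.w. 3.2 t → 05.02.04.02. Scheduled 38%. No special measure applies. → 38%.
Sum: 36% + 37% + 9% + 38% = 120%.

120%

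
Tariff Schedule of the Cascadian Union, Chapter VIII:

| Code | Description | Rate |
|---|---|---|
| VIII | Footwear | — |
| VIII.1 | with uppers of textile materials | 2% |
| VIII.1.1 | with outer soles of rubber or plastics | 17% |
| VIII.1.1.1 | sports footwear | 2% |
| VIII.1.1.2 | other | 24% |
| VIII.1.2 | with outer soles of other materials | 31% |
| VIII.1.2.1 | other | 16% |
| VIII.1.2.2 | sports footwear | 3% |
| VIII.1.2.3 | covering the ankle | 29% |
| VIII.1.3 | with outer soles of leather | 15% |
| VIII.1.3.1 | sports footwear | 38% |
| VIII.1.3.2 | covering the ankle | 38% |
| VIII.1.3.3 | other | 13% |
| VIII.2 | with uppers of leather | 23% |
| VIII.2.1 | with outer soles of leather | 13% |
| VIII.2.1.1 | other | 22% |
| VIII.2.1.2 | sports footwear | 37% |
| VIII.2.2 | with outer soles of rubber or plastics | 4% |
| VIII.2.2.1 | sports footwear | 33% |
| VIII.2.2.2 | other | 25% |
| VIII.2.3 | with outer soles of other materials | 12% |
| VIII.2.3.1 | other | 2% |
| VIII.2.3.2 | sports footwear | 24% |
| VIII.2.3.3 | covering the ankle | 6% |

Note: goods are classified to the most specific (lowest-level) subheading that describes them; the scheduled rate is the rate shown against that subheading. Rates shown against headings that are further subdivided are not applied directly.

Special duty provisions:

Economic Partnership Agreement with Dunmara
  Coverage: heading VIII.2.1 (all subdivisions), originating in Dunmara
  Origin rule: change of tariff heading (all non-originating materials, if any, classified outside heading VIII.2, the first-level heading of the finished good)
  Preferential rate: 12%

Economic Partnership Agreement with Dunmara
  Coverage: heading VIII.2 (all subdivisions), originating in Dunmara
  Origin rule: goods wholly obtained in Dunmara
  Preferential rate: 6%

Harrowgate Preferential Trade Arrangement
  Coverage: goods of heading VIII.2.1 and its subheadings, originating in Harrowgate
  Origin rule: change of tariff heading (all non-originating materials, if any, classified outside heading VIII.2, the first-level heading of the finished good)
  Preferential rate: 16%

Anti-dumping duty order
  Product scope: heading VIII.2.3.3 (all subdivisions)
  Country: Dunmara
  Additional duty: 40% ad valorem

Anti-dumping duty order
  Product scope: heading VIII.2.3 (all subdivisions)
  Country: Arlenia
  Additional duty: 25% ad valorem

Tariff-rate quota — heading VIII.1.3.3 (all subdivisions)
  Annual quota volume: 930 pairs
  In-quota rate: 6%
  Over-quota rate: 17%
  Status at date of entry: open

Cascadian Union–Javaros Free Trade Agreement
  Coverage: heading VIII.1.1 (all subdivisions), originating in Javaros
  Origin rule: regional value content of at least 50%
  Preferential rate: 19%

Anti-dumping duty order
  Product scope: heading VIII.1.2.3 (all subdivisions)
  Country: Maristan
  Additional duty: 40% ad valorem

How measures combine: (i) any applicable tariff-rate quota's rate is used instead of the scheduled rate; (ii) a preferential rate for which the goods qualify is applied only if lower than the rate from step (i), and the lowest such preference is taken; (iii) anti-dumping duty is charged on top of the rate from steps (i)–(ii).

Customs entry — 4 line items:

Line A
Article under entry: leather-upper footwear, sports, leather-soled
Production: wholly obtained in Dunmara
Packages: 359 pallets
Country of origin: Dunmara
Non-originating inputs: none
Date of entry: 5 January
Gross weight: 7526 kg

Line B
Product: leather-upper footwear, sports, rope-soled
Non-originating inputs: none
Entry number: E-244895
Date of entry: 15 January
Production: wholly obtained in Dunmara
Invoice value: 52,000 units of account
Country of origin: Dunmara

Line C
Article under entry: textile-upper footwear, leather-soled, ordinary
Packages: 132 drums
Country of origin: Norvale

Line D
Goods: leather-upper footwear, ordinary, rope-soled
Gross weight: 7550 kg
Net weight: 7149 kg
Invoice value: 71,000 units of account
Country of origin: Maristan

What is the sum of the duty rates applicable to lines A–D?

20%

Line A: leather-upper → VIII.2; leather-soled → VIII.2.1; sports → VIII.2.1.2. Scheduled 37%. Dunmara agreement on VIII.2.1: CTH met → 12% available; Dunmara agreement on VIII.2: wholly obtained → 6% available; preferential 6%. → 6%.
Line B: leather-upper → VIII.2; rope-soled → VIII.2.3; sports → VIII.2.3.2. Scheduled 24%. Dunmara agreement on VIII.2.1: VIII.2.3.2 not covered; Dunmara agreement on VIII.2: wholly obtained → 6% available; preferential 6%. → 6%.
Line C: textile-upper → VIII.1; leather-soled → VIII.1.3; ordinary → VIII.1.3.3. Scheduled 13%. quota on VIII.1.3.3 open → in-quota 6%. → 6%.
Line D: leather-upper → VIII.2; rope-soled → VIII.2.3; ordinary → VIII.2.3.1. Scheduled 2%. No special measure applies. → 2%.
Sum: 6% + 6% + 6% + 2% = 20%.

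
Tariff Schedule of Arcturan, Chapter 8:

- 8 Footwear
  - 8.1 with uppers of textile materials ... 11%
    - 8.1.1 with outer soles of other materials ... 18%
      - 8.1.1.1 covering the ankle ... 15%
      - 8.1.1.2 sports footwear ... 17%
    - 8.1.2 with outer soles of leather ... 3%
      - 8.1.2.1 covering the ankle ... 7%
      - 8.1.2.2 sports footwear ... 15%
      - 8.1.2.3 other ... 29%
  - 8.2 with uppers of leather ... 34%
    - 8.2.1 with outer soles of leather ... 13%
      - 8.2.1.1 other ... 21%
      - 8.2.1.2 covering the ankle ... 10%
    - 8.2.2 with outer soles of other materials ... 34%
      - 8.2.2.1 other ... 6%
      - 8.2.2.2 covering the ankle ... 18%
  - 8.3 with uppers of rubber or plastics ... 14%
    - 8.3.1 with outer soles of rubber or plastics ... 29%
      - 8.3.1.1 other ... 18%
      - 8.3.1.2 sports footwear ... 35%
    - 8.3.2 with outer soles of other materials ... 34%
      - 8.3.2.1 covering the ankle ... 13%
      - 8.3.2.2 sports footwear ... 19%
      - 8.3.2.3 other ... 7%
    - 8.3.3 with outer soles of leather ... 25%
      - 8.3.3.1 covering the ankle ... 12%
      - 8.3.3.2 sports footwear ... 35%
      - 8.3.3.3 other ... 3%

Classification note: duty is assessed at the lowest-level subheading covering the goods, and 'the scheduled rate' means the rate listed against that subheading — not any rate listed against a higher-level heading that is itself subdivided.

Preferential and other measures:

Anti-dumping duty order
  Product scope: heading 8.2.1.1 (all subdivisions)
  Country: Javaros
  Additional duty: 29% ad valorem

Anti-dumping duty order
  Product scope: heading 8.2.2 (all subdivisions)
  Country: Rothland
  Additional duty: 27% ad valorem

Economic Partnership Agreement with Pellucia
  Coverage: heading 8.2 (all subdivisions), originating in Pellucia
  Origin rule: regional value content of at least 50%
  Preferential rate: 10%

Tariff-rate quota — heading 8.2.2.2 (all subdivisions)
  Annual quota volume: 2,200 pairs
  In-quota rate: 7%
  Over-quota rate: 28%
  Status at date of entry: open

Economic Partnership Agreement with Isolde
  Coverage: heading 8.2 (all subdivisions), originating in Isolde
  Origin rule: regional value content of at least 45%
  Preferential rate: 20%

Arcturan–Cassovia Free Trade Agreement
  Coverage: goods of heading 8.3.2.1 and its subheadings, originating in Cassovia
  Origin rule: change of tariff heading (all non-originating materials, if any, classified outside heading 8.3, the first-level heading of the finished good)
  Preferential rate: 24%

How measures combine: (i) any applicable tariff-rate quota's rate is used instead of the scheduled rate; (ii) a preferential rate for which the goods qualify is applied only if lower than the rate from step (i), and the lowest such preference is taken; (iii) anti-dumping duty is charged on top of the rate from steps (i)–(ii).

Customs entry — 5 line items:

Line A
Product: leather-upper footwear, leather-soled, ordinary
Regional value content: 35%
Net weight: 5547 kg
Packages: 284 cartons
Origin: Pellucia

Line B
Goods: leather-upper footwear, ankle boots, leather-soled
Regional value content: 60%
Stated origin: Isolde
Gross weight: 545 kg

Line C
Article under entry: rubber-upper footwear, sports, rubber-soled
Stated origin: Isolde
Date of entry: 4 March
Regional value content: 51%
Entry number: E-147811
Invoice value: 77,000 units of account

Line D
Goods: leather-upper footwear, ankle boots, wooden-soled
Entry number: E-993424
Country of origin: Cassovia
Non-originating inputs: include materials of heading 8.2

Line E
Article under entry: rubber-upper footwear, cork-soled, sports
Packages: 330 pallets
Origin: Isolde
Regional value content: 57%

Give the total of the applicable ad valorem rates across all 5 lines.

Line A: leather-upper → 8.2; leather-soled → 8.2.1; ordinary → 8.2.1.1. Scheduled 21%. Pellucia agreement on 8.2: RVC < 50%. → 21%.
Line B: leather-upper → 8.2; leather-soled → 8.2.1; ankle boots → 8.2.1.2. Scheduled 10%. Isolde agreement on 8.2: RVC ≥ 45% → 20% available; preference 20% not lower than 10% → no reduction. → 10%.
Line C: rubber-upper → 8.3; rubber-soled → 8.3.1; sports → 8.3.1.2. Scheduled 35%. Isolde agreement on 8.2: 8.3.1.2 not covered. → 35%.
Line D: leather-upper → 8.2; wooden-soled → 8.2.2; ankle boots → 8.2.2.2. Scheduled 18%. quota on 8.2.2.2 open → in-quota 7%; Cassovia agreement on 8.3.2.1: 8.2.2.2 not covered. → 7%.
Line E: rubber-upper → 8.3; cork-soled → 8.3.2; sports → 8.3.2.2. Scheduled 19%. Isolde agreement on 8.2: 8.3.2.2 not covered. → 19%.
Sum: 21% + 10% + 35% + 7% + 19% = 92%.

92%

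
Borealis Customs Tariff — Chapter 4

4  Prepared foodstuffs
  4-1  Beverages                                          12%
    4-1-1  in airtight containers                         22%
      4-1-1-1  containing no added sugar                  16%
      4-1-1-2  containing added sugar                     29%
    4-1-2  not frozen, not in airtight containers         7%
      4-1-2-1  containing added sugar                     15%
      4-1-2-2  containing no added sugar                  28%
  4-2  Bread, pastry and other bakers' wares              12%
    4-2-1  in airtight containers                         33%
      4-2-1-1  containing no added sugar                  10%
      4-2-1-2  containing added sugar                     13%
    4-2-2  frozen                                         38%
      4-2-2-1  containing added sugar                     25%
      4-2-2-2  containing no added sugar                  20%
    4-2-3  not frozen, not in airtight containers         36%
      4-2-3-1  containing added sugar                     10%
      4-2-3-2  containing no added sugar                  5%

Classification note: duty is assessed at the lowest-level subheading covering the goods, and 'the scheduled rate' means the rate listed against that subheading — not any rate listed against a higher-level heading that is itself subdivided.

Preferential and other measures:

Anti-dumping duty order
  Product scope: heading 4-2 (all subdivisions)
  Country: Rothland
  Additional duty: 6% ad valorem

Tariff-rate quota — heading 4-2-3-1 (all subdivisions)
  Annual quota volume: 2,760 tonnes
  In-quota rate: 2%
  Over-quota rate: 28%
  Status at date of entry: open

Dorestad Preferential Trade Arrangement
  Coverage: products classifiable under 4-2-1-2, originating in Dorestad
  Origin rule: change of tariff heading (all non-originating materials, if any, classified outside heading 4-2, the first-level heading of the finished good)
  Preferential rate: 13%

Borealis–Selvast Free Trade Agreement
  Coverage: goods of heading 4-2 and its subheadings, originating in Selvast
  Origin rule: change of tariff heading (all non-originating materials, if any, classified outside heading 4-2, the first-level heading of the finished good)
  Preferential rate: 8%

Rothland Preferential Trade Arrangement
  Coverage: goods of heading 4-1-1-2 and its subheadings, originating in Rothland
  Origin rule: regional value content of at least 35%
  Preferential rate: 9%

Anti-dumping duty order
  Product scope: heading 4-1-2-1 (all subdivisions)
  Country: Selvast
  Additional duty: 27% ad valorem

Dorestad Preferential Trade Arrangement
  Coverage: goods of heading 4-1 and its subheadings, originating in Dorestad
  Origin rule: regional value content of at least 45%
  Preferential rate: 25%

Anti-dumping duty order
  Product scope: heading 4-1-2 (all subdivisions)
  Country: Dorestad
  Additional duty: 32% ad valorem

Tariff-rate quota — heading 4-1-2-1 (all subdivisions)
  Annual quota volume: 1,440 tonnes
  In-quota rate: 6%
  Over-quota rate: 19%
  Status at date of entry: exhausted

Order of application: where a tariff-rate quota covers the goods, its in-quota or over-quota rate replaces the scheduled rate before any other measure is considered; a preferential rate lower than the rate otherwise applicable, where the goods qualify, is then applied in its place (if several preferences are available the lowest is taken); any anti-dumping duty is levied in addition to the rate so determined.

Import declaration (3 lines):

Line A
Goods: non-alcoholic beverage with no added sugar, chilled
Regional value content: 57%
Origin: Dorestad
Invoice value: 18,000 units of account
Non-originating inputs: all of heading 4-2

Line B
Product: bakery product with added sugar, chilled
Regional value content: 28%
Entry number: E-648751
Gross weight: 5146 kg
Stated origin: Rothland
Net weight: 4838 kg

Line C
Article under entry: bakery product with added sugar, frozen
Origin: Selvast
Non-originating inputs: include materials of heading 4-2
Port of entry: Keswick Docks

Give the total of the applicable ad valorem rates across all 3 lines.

90%

Line A: non-alcoholic beverage → 4-1; chilled → 4-1-2; with no added sugar → 4-1-2-2. Scheduled 28%. Dorestad agreement on 4-2-1-2: 4-1-2-2 not covered; Dorestad agreement on 4-1: RVC ≥ 45% → 25% available; preferential 25%; anti-dumping (Dorestad, 4-1-2): +32%; total 25% + 32% = 57%. → 57%.
Line B: bakery product → 4-2; chilled → 4-2-3; with added sugar → 4-2-3-1. Scheduled 10%. quota on 4-2-3-1 open → in-quota 2%; Rothland agreement on 4-1-1-2: 4-2-3-1 not covered; anti-dumping (Rothland, 4-2): +6%; total 2% + 6% = 8%. → 8%.
Line C: bakery product → 4-2; frozen → 4-2-2; with added sugar → 4-2-2-1. Scheduled 25%. Selvast agreement on 4-2: CTH not met. → 25%.
Sum: 57% + 8% + 25% = 90%.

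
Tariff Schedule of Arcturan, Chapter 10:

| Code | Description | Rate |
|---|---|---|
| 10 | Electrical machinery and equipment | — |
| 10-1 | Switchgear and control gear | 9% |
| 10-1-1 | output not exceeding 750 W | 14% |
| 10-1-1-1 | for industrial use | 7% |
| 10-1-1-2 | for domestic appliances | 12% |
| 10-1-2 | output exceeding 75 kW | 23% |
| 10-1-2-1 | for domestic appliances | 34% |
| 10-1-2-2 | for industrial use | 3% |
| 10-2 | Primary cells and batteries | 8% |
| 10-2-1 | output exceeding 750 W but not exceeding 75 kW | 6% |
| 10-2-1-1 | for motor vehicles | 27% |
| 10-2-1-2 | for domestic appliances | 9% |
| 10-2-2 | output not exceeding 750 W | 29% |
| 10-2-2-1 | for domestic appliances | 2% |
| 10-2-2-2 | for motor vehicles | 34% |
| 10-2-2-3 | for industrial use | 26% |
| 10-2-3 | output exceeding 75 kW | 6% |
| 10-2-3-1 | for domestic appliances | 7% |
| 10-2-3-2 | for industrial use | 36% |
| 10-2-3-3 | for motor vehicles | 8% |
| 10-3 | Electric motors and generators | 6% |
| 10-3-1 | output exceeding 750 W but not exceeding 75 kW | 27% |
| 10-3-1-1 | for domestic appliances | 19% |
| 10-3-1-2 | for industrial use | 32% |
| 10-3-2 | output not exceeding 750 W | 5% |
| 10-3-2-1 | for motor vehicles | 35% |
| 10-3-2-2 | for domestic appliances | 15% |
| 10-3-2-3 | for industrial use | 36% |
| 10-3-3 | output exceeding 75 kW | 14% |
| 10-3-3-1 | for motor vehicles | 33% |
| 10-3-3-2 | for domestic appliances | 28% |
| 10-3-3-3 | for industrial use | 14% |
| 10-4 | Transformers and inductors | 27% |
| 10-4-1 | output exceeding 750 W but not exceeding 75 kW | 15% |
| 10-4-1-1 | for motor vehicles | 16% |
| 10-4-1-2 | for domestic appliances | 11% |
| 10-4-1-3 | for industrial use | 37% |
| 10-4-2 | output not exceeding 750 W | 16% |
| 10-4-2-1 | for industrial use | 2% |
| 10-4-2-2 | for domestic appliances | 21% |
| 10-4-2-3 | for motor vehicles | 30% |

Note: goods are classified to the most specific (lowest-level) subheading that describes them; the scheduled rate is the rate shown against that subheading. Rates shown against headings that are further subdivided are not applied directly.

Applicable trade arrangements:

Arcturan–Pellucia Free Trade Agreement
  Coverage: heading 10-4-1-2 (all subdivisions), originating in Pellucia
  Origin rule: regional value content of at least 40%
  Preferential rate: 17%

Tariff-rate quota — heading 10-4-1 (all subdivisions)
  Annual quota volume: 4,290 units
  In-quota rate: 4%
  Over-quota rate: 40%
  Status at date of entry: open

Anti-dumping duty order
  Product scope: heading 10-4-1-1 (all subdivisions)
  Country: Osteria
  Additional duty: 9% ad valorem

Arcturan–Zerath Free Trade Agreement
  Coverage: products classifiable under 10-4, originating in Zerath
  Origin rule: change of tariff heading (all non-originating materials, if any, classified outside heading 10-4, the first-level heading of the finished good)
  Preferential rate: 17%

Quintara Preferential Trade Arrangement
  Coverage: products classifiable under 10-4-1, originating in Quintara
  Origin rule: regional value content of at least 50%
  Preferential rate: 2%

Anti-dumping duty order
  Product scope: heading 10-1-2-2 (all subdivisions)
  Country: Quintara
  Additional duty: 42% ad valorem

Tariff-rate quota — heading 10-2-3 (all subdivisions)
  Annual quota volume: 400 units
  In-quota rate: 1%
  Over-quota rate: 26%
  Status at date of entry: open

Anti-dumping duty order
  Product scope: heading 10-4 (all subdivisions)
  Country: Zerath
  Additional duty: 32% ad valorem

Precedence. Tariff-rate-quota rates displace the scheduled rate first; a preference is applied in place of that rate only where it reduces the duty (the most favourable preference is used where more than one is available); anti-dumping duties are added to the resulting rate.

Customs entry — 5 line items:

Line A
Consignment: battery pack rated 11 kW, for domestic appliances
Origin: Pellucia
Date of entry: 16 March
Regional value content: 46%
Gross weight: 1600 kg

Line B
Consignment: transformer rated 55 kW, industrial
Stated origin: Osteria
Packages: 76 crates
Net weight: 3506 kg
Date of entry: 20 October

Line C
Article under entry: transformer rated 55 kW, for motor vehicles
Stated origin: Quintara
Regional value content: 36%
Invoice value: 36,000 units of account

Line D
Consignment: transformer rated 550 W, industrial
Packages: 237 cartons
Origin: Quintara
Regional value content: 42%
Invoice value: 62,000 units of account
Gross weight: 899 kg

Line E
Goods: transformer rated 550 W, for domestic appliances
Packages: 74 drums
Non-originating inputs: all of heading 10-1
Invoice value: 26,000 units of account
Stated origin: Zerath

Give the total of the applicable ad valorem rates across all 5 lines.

68%

Line A: battery pack → 10-2; rated 11 kW → 10-2-1; for domestic appliances → 10-2-1-2. Scheduled 9%. Pellucia agreement on 10-4-1-2: 10-2-1-2 not covered. → 9%.
Line B: transformer → 10-4; rated 55 kW → 10-4-1; industrial → 10-4-1-3. Scheduled 37%. quota on 10-4-1 open → in-quota 4%. → 4%.
Line C: transformer → 10-4; rated 55 kW → 10-4-1; for motor vehicles → 10-4-1-1. Scheduled 16%. quota on 10-4-1 open → in-quota 4%; Quintara agreement on 10-4-1: RVC < 50%. → 4%.
Line D: transformer → 10-4; rated 550 W → 10-4-2; industrial → 10-4-2-1. Scheduled 2%. Quintara agreement on 10-4-1: 10-4-2-1 not covered. → 2%.
Line E: transformer → 10-4; rated 550 W → 10-4-2; for domestic appliances → 10-4-2-2. Scheduled 21%. Zerath agreement on 10-4: CTH met → 17% available; preferential 17%; anti-dumping (Zerath, 10-4): +32%; total 17% + 32% = 49%. → 49%.
Sum: 9% + 4% + 4% + 2% + 49% = 68%.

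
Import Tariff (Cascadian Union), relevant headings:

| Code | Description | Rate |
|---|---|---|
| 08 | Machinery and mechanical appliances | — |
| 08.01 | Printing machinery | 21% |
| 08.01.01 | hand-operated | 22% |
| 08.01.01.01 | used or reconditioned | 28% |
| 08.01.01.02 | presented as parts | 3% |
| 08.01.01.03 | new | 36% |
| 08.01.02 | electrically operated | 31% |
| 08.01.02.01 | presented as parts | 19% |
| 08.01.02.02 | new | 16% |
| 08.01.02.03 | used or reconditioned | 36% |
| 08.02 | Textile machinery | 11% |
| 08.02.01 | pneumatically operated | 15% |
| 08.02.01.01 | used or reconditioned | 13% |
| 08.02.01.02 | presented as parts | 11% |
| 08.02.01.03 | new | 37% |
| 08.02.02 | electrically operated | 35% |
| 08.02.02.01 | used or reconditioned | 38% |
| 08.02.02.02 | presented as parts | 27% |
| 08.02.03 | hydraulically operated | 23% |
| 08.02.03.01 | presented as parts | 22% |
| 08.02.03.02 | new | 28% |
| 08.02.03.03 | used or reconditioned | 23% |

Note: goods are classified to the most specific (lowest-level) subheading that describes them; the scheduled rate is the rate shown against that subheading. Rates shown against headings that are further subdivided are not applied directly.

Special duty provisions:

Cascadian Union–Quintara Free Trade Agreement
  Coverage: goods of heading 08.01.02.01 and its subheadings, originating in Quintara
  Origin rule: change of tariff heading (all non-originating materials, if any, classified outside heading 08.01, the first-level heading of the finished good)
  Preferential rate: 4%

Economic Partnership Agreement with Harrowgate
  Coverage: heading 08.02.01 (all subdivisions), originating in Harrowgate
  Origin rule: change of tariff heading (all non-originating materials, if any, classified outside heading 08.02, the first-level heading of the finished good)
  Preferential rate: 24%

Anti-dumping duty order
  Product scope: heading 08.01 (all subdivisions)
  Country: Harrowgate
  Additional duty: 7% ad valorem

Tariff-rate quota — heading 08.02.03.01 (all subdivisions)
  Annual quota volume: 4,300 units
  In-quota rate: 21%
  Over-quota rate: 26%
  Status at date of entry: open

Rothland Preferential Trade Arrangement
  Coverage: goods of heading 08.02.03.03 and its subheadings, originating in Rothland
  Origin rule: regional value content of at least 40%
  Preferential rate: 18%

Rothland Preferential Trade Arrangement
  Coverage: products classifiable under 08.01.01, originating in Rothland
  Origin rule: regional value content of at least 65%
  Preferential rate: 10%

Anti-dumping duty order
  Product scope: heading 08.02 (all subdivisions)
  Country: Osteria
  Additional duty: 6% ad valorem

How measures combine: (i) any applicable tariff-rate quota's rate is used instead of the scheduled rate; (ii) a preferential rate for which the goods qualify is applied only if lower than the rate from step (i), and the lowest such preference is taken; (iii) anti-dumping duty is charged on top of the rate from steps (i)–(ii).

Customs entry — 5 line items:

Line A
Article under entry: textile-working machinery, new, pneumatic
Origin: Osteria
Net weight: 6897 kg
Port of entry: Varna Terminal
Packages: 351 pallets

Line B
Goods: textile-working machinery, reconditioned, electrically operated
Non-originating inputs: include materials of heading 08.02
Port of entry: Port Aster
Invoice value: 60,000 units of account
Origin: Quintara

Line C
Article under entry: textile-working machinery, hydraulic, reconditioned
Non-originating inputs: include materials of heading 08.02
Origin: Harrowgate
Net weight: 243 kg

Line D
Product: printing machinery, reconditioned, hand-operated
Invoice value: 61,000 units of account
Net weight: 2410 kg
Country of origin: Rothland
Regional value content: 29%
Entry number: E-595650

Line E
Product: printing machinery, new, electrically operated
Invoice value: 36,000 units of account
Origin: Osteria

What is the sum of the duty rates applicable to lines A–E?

Line A: textile-working → 08.02; pneumatic → 08.02.01; new → 08.02.01.03. Scheduled 37%. anti-dumping (Osteria, 08.02): +6%; total 37% + 6% = 43%. → 43%.
Line B: textile-working → 08.02; electrically operated → 08.02.02; reconditioned → 08.02.02.01. Scheduled 38%. Quintara agreement on 08.01.02.01: 08.02.02.01 not covered. → 38%.
Line C: textile-working → 08.02; hydraulic → 08.02.03; reconditioned → 08.02.03.03. Scheduled 23%. Harrowgate agreement on 08.02.01: 08.02.03.03 not covered. → 23%.
Line D: printing → 08.01; hand-operated → 08.01.01; reconditioned → 08.01.01.01. Scheduled 28%. Rothland agreement on 08.02.03.03: 08.01.01.01 not covered; Rothland agreement on 08.01.01: RVC < 65%. → 28%.
Line E: printing → 08.01; electrically operated → 08.01.02; new → 08.01.02.02. Scheduled 16%. No special measure applies. → 16%.
Sum: 43% + 38% + 23% + 28% + 16% = 148%.

148%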